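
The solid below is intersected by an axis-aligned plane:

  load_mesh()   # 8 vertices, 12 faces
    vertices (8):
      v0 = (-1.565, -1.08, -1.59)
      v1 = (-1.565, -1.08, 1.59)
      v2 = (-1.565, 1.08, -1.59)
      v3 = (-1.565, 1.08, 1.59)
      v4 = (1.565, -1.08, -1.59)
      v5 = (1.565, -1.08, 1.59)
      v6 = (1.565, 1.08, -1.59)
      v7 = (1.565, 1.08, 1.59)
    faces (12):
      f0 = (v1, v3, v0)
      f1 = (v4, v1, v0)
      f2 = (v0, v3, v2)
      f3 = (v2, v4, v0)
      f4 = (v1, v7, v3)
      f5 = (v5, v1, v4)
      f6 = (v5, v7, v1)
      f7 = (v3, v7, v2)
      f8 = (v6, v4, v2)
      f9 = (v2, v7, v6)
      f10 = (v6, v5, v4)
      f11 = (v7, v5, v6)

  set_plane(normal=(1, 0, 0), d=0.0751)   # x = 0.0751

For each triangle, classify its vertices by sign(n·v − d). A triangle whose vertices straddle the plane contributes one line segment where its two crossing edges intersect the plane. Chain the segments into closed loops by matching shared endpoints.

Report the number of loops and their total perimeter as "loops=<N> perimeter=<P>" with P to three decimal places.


Straddling triangles (8 of 12):
  (v4,v1,v0) [+--] → (0.0751, -1.08, -0.0762997)–(0.0751, -1.08, -1.59)  len=1.5137
  (v2,v4,v0) [-+-] → (0.0751, -0.0518262, -1.59)–(0.0751, -1.08, -1.59)  len=1.0282
  (v1,v7,v3) [-+-] → (0.0751, 0.0518262, 1.59)–(0.0751, 1.08, 1.59)  len=1.0282
  (v5,v1,v4) [+-+] → (0.0751, -1.08, 1.59)–(0.0751, -1.08, -0.0762997)  len=1.6663
  (v5,v7,v1) [++-] → (0.0751, 0.0518262, 1.59)–(0.0751, -1.08, 1.59)  len=1.1318
  (v3,v7,v2) [-+-] → (0.0751, 1.08, 1.59)–(0.0751, 1.08, 0.0762997)  len=1.5137
  (v6,v4,v2) [++-] → (0.0751, -0.0518262, -1.59)–(0.0751, 1.08, -1.59)  len=1.1318
  (v2,v7,v6) [-++] → (0.0751, 1.08, 0.0762997)–(0.0751, 1.08, -1.59)  len=1.6663

Chained into 1 loop(s):
  loop 1: 8 segments, perimeter = 10.6800
Total perimeter = 10.680

loops=1 perimeter=10.680


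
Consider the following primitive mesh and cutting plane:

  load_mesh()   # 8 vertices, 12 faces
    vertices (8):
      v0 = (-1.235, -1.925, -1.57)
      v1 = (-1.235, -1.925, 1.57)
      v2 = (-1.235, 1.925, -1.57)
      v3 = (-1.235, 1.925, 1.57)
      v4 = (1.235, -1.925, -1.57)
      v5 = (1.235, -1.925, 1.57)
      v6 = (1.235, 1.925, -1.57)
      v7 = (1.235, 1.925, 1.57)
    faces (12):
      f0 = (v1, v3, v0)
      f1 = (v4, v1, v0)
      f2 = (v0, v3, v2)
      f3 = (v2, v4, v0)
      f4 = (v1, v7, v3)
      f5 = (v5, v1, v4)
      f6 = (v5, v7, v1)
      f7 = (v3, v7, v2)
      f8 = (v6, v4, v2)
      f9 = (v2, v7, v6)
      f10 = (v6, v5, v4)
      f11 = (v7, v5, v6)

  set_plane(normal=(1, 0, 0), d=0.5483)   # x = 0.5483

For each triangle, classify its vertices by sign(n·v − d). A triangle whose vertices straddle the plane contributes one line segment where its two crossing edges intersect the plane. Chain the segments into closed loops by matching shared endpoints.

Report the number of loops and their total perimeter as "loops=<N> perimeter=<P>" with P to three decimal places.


loops=1 perimeter=13.980

Straddling triangles (8 of 12):
  (v4,v1,v0) [+--] → (0.5483, -1.925, -0.697029)–(0.5483, -1.925, -1.57)  len=0.8730
  (v2,v4,v0) [-+-] → (0.5483, -0.854638, -1.57)–(0.5483, -1.925, -1.57)  len=1.0704
  (v1,v7,v3) [-+-] → (0.5483, 0.854638, 1.57)–(0.5483, 1.925, 1.57)  len=1.0704
  (v5,v1,v4) [+-+] → (0.5483, -1.925, 1.57)–(0.5483, -1.925, -0.697029)  len=2.2670
  (v5,v7,v1) [++-] → (0.5483, 0.854638, 1.57)–(0.5483, -1.925, 1.57)  len=2.7796
  (v3,v7,v2) [-+-] → (0.5483, 1.925, 1.57)–(0.5483, 1.925, 0.697029)  len=0.8730
  (v6,v4,v2) [++-] → (0.5483, -0.854638, -1.57)–(0.5483, 1.925, -1.57)  len=2.7796
  (v2,v7,v6) [-++] → (0.5483, 1.925, 0.697029)–(0.5483, 1.925, -1.57)  len=2.2670

Chained into 1 loop(s):
  loop 1: 8 segments, perimeter = 13.9800
Total perimeter = 13.980


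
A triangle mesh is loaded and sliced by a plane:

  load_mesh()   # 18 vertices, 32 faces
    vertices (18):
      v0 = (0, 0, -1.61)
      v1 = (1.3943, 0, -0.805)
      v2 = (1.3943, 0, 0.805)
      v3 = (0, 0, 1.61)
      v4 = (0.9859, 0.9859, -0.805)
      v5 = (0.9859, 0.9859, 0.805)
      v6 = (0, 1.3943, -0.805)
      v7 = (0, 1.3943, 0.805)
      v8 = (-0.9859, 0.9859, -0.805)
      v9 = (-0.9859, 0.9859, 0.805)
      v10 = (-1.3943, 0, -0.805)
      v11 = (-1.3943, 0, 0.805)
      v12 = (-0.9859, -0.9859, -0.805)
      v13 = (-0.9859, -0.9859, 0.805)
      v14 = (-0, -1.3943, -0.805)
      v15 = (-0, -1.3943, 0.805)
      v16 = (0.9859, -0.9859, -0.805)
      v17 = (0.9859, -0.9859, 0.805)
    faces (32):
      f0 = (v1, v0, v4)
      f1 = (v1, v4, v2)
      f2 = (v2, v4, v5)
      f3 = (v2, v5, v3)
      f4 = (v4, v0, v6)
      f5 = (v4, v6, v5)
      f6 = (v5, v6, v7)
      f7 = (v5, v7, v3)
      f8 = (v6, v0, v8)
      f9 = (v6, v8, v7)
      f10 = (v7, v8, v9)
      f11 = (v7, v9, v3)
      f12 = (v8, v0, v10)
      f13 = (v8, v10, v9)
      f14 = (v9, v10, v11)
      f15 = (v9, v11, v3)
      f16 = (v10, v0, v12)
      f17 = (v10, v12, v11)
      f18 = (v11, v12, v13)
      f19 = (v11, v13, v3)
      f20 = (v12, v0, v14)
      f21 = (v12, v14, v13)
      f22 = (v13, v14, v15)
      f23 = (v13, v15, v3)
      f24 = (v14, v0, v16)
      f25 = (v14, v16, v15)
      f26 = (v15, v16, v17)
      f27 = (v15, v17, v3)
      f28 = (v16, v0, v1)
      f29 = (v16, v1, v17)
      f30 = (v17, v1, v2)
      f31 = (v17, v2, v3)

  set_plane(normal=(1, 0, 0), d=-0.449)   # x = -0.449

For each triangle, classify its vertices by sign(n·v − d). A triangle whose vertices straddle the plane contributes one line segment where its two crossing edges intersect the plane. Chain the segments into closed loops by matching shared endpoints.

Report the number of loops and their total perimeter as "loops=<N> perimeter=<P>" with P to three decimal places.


Straddling triangles (12 of 32):
  (v6,v0,v8) [++-] → (-0.449, 0.449, -1.24339)–(-0.449, 1.20831, -0.805)  len=0.8768
  (v6,v8,v7) [+-+] → (-0.449, 1.20831, -0.805)–(-0.449, 1.20831, 0.0717715)  len=0.8768
  (v7,v8,v9) [+--] → (-0.449, 1.20831, 0.0717715)–(-0.449, 1.20831, 0.805)  len=0.7332
  (v7,v9,v3) [+-+] → (-0.449, 1.20831, 0.805)–(-0.449, 0.449, 1.24339)  len=0.8768
  (v8,v0,v10) [-+-] → (-0.449, 0.449, -1.24339)–(-0.449, 0, -1.35077)  len=0.4617
  (v9,v11,v3) [--+] → (-0.449, 0, 1.35077)–(-0.449, 0.449, 1.24339)  len=0.4617
  (v10,v0,v12) [-+-] → (-0.449, 0, -1.35077)–(-0.449, -0.449, -1.24339)  len=0.4617
  (v11,v13,v3) [--+] → (-0.449, -0.449, 1.24339)–(-0.449, 0, 1.35077)  len=0.4617
  (v12,v0,v14) [-++] → (-0.449, -0.449, -1.24339)–(-0.449, -1.20831, -0.805)  len=0.8768
  (v12,v14,v13) [-+-] → (-0.449, -1.20831, -0.805)–(-0.449, -1.20831, -0.0717715)  len=0.7332
  (v13,v14,v15) [-++] → (-0.449, -1.20831, -0.0717715)–(-0.449, -1.20831, 0.805)  len=0.8768
  (v13,v15,v3) [-++] → (-0.449, -1.20831, 0.805)–(-0.449, -0.449, 1.24339)  len=0.8768

Chained into 1 loop(s):
  loop 1: 12 segments, perimeter = 8.5737
Total perimeter = 8.574

loops=1 perimeter=8.574


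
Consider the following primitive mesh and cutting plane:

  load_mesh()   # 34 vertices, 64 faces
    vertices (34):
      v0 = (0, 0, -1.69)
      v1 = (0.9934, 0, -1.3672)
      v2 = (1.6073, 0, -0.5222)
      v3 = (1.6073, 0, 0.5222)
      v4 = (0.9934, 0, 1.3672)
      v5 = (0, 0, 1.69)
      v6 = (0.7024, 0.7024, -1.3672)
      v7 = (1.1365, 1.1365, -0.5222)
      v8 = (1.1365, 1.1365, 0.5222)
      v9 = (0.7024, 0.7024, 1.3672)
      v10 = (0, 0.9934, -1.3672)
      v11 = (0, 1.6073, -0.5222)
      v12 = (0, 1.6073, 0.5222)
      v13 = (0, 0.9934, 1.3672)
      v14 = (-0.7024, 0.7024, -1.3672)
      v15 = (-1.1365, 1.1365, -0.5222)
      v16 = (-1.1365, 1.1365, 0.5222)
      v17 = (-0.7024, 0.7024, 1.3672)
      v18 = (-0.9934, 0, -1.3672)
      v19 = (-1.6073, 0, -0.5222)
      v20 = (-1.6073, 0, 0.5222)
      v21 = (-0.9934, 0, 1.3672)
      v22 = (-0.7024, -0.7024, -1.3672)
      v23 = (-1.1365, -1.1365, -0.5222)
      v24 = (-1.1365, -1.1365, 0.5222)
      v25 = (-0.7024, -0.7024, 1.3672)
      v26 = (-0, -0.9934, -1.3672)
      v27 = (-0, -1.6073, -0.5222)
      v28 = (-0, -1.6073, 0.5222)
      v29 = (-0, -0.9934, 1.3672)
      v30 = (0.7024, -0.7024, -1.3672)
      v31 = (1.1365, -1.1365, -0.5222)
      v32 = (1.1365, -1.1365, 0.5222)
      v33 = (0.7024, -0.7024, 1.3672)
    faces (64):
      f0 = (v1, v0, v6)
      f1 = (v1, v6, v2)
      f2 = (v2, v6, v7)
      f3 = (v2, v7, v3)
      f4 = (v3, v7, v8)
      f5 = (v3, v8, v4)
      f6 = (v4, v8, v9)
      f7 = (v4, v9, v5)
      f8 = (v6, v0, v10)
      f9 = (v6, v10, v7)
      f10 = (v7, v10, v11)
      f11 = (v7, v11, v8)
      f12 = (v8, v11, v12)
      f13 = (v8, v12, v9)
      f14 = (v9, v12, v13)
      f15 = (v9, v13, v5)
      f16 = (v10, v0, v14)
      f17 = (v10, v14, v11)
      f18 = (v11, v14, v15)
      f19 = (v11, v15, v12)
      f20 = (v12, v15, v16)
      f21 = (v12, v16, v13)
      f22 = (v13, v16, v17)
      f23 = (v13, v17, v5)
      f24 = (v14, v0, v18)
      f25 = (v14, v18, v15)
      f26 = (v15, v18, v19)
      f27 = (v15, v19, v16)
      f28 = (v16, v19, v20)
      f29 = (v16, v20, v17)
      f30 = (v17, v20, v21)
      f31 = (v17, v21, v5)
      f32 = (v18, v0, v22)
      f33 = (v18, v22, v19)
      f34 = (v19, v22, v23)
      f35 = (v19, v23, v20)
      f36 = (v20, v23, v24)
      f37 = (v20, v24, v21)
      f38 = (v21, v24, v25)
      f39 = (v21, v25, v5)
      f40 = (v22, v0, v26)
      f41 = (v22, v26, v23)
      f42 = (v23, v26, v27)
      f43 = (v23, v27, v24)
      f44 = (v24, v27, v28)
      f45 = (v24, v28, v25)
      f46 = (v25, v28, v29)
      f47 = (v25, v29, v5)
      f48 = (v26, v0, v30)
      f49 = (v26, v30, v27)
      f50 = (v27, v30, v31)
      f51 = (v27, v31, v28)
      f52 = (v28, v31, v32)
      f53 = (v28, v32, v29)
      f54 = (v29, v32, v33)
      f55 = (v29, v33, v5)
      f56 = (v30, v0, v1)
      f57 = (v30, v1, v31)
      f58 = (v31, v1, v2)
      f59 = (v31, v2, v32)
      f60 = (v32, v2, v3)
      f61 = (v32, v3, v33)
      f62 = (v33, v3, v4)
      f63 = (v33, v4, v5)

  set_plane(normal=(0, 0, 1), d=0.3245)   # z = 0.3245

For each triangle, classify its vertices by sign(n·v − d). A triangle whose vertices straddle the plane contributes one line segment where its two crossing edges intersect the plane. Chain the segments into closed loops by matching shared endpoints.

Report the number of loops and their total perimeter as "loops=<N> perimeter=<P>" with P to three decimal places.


loops=1 perimeter=9.841

Straddling triangles (16 of 64):
  (v2,v7,v3) [--+] → (1.51818, 0.215134, 0.3245)–(1.6073, 0, 0.3245)  len=0.2329
  (v3,v7,v8) [+-+] → (1.51818, 0.215134, 0.3245)–(1.1365, 1.1365, 0.3245)  len=0.9973
  (v7,v11,v8) [--+] → (0.921366, 1.22562, 0.3245)–(1.1365, 1.1365, 0.3245)  len=0.2329
  (v8,v11,v12) [+-+] → (0.921366, 1.22562, 0.3245)–(0, 1.6073, 0.3245)  len=0.9973
  (v11,v15,v12) [--+] → (-0.215134, 1.51818, 0.3245)–(0, 1.6073, 0.3245)  len=0.2329
  (v12,v15,v16) [+-+] → (-0.215134, 1.51818, 0.3245)–(-1.1365, 1.1365, 0.3245)  len=0.9973
  (v15,v19,v16) [--+] → (-1.22562, 0.921366, 0.3245)–(-1.1365, 1.1365, 0.3245)  len=0.2329
  (v16,v19,v20) [+-+] → (-1.22562, 0.921366, 0.3245)–(-1.6073, 0, 0.3245)  len=0.9973
  (v19,v23,v20) [--+] → (-1.51818, -0.215134, 0.3245)–(-1.6073, 0, 0.3245)  len=0.2329
  (v20,v23,v24) [+-+] → (-1.51818, -0.215134, 0.3245)–(-1.1365, -1.1365, 0.3245)  len=0.9973
  (v23,v27,v24) [--+] → (-0.921366, -1.22562, 0.3245)–(-1.1365, -1.1365, 0.3245)  len=0.2329
  (v24,v27,v28) [+-+] → (-0.921366, -1.22562, 0.3245)–(0, -1.6073, 0.3245)  len=0.9973
  (v27,v31,v28) [--+] → (0.215134, -1.51818, 0.3245)–(0, -1.6073, 0.3245)  len=0.2329
  (v28,v31,v32) [+-+] → (0.215134, -1.51818, 0.3245)–(1.1365, -1.1365, 0.3245)  len=0.9973
  (v31,v2,v32) [--+] → (1.22562, -0.921366, 0.3245)–(1.1365, -1.1365, 0.3245)  len=0.2329
  (v32,v2,v3) [+-+] → (1.22562, -0.921366, 0.3245)–(1.6073, 0, 0.3245)  len=0.9973

Chained into 1 loop(s):
  loop 1: 16 segments, perimeter = 9.8413
Total perimeter = 9.841


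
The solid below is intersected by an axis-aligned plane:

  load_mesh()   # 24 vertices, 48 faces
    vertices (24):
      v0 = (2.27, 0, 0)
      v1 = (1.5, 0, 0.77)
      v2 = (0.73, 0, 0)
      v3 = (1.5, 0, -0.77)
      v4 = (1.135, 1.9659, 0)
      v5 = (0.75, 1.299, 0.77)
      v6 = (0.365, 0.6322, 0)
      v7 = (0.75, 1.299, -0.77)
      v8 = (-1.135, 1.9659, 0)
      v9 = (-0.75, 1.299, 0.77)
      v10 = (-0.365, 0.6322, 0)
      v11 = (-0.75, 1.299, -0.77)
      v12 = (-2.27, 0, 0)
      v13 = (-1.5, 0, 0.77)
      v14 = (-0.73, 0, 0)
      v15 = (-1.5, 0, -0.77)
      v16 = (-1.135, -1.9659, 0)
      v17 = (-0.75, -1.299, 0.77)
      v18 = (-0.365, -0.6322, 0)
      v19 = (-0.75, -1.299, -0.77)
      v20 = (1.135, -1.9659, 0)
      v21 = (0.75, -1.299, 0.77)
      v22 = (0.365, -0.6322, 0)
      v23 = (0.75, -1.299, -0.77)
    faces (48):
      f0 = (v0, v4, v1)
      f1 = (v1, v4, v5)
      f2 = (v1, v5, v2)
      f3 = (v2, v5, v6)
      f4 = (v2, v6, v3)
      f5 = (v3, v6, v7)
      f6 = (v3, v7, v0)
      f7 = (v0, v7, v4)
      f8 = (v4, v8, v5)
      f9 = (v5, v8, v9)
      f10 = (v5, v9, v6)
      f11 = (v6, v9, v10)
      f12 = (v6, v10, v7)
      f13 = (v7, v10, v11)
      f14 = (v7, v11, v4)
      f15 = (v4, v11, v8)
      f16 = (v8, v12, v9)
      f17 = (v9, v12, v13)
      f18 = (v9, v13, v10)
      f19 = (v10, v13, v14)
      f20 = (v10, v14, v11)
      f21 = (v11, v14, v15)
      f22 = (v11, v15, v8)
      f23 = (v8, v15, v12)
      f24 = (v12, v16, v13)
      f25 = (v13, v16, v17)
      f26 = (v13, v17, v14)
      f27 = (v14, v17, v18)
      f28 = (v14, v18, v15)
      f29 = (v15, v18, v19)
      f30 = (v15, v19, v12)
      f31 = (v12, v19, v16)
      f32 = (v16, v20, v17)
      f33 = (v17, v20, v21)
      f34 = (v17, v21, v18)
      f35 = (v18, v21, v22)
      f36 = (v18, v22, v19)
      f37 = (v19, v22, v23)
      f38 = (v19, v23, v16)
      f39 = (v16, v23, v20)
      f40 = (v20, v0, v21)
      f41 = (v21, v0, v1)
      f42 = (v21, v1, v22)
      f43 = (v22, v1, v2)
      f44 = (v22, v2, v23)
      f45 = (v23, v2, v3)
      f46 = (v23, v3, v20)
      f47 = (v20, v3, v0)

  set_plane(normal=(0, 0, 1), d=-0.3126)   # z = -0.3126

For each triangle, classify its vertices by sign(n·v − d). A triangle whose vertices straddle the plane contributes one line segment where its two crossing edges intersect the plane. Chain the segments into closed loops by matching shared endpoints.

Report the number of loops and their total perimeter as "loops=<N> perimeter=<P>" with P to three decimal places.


loops=2 perimeter=18.000

Straddling triangles (24 of 48):
  (v2,v6,v3) [++-] → (0.825781, 0.375543, -0.3126)–(1.0426, 0, -0.3126)  len=0.4336
  (v3,v6,v7) [-+-] → (0.825781, 0.375543, -0.3126)–(0.5213, 0.902903, -0.3126)  len=0.6089
  (v3,v7,v0) [--+] → (1.65292, 0.52736, -0.3126)–(1.9574, 0, -0.3126)  len=0.6089
  (v0,v7,v4) [+-+] → (1.65292, 0.52736, -0.3126)–(0.9787, 1.69516, -0.3126)  len=1.3485
  (v6,v10,v7) [++-] → (0.087661, 0.902903, -0.3126)–(0.5213, 0.902903, -0.3126)  len=0.4336
  (v7,v10,v11) [-+-] → (0.087661, 0.902903, -0.3126)–(-0.5213, 0.902903, -0.3126)  len=0.6090
  (v7,v11,v4) [--+] → (0.369739, 1.69516, -0.3126)–(0.9787, 1.69516, -0.3126)  len=0.6090
  (v4,v11,v8) [+-+] → (0.369739, 1.69516, -0.3126)–(-0.9787, 1.69516, -0.3126)  len=1.3484
  (v10,v14,v11) [++-] → (-0.738119, 0.52736, -0.3126)–(-0.5213, 0.902903, -0.3126)  len=0.4336
  (v11,v14,v15) [-+-] → (-0.738119, 0.52736, -0.3126)–(-1.0426, 0, -0.3126)  len=0.6089
  (v11,v15,v8) [--+] → (-1.28318, 1.1678, -0.3126)–(-0.9787, 1.69516, -0.3126)  len=0.6089
  (v8,v15,v12) [+-+] → (-1.28318, 1.1678, -0.3126)–(-1.9574, 0, -0.3126)  len=1.3485
  (v14,v18,v15) [++-] → (-0.825781, -0.375543, -0.3126)–(-1.0426, 0, -0.3126)  len=0.4336
  (v15,v18,v19) [-+-] → (-0.825781, -0.375543, -0.3126)–(-0.5213, -0.902903, -0.3126)  len=0.6089
  (v15,v19,v12) [--+] → (-1.65292, -0.52736, -0.3126)–(-1.9574, 0, -0.3126)  len=0.6089
  (v12,v19,v16) [+-+] → (-1.65292, -0.52736, -0.3126)–(-0.9787, -1.69516, -0.3126)  len=1.3485
  (v18,v22,v19) [++-] → (-0.087661, -0.902903, -0.3126)–(-0.5213, -0.902903, -0.3126)  len=0.4336
  (v19,v22,v23) [-+-] → (-0.087661, -0.902903, -0.3126)–(0.5213, -0.902903, -0.3126)  len=0.6090
  (v19,v23,v16) [--+] → (-0.369739, -1.69516, -0.3126)–(-0.9787, -1.69516, -0.3126)  len=0.6090
  (v16,v23,v20) [+-+] → (-0.369739, -1.69516, -0.3126)–(0.9787, -1.69516, -0.3126)  len=1.3484
  (v22,v2,v23) [++-] → (0.738119, -0.52736, -0.3126)–(0.5213, -0.902903, -0.3126)  len=0.4336
  (v23,v2,v3) [-+-] → (0.738119, -0.52736, -0.3126)–(1.0426, 0, -0.3126)  len=0.6089
  (v23,v3,v20) [--+] → (1.28318, -1.1678, -0.3126)–(0.9787, -1.69516, -0.3126)  len=0.6089
  (v20,v3,v0) [+-+] → (1.28318, -1.1678, -0.3126)–(1.9574, 0, -0.3126)  len=1.3485

Chained into 2 loop(s):
  loop 1: 12 segments, perimeter = 6.2555
  loop 2: 12 segments, perimeter = 11.7444
Total perimeter = 18.000


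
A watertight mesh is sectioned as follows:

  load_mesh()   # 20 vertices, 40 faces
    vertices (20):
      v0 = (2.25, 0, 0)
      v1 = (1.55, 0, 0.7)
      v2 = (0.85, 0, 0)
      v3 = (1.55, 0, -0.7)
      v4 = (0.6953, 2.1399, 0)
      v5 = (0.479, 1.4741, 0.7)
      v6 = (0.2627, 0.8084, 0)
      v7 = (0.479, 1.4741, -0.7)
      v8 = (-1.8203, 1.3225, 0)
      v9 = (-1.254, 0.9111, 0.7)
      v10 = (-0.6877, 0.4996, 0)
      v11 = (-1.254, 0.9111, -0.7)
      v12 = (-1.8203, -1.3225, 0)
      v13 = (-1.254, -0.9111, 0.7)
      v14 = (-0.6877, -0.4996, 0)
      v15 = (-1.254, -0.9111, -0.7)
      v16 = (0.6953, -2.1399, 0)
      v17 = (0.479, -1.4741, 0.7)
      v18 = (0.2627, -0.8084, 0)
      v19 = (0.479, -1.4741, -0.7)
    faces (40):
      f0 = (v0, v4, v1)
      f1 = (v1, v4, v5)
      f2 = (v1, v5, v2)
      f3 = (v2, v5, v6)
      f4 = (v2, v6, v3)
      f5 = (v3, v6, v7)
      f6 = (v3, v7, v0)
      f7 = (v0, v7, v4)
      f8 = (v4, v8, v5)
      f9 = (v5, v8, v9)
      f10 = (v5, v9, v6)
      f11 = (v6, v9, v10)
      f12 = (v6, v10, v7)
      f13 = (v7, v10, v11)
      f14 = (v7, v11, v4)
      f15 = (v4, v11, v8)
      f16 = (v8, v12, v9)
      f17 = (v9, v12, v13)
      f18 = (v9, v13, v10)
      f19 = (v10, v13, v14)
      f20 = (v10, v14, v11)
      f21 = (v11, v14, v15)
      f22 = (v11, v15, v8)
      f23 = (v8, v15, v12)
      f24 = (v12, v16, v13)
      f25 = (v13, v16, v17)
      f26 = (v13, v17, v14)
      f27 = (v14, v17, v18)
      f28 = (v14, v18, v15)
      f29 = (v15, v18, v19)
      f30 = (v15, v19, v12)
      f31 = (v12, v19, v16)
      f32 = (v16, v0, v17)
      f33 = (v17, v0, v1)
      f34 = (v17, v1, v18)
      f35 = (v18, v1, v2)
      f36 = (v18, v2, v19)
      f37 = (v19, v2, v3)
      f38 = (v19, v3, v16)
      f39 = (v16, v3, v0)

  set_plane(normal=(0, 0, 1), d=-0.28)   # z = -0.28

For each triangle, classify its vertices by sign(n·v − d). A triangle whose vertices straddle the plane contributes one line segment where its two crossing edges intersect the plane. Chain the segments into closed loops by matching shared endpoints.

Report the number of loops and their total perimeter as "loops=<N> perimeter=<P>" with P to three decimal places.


loops=2 perimeter=18.221

Straddling triangles (20 of 40):
  (v2,v6,v3) [++-] → (0.77762, 0.48504, -0.28)–(1.13, 0, -0.28)  len=0.5995
  (v3,v6,v7) [-+-] → (0.77762, 0.48504, -0.28)–(0.34922, 1.07468, -0.28)  len=0.7288
  (v3,v7,v0) [--+] → (1.5416, 0.58964, -0.28)–(1.97, 0, -0.28)  len=0.7288
  (v0,v7,v4) [+-+] → (1.5416, 0.58964, -0.28)–(0.60878, 1.87358, -0.28)  len=1.5870
  (v6,v10,v7) [++-] → (-0.22102, 0.8894, -0.28)–(0.34922, 1.07468, -0.28)  len=0.5996
  (v7,v10,v11) [-+-] → (-0.22102, 0.8894, -0.28)–(-0.91422, 0.6642, -0.28)  len=0.7289
  (v7,v11,v4) [--+] → (-0.08442, 1.64838, -0.28)–(0.60878, 1.87358, -0.28)  len=0.7289
  (v4,v11,v8) [+-+] → (-0.08442, 1.64838, -0.28)–(-1.59378, 1.15794, -0.28)  len=1.5870
  (v10,v14,v11) [++-] → (-0.91422, 0.06468, -0.28)–(-0.91422, 0.6642, -0.28)  len=0.5995
  (v11,v14,v15) [-+-] → (-0.91422, 0.06468, -0.28)–(-0.91422, -0.6642, -0.28)  len=0.7289
  (v11,v15,v8) [--+] → (-1.59378, 0.42906, -0.28)–(-1.59378, 1.15794, -0.28)  len=0.7289
  (v8,v15,v12) [+-+] → (-1.59378, 0.42906, -0.28)–(-1.59378, -1.15794, -0.28)  len=1.5870
  (v14,v18,v15) [++-] → (-0.34398, -0.84948, -0.28)–(-0.91422, -0.6642, -0.28)  len=0.5996
  (v15,v18,v19) [-+-] → (-0.34398, -0.84948, -0.28)–(0.34922, -1.07468, -0.28)  len=0.7289
  (v15,v19,v12) [--+] → (-0.90058, -1.38314, -0.28)–(-1.59378, -1.15794, -0.28)  len=0.7289
  (v12,v19,v16) [+-+] → (-0.90058, -1.38314, -0.28)–(0.60878, -1.87358, -0.28)  len=1.5870
  (v18,v2,v19) [++-] → (0.7016, -0.58964, -0.28)–(0.34922, -1.07468, -0.28)  len=0.5995
  (v19,v2,v3) [-+-] → (0.7016, -0.58964, -0.28)–(1.13, 0, -0.28)  len=0.7288
  (v19,v3,v16) [--+] → (1.03718, -1.28394, -0.28)–(0.60878, -1.87358, -0.28)  len=0.7288
  (v16,v3,v0) [+-+] → (1.03718, -1.28394, -0.28)–(1.97, 0, -0.28)  len=1.5870

Chained into 2 loop(s):
  loop 1: 10 segments, perimeter = 6.6420
  loop 2: 10 segments, perimeter = 11.5794
Total perimeter = 18.221


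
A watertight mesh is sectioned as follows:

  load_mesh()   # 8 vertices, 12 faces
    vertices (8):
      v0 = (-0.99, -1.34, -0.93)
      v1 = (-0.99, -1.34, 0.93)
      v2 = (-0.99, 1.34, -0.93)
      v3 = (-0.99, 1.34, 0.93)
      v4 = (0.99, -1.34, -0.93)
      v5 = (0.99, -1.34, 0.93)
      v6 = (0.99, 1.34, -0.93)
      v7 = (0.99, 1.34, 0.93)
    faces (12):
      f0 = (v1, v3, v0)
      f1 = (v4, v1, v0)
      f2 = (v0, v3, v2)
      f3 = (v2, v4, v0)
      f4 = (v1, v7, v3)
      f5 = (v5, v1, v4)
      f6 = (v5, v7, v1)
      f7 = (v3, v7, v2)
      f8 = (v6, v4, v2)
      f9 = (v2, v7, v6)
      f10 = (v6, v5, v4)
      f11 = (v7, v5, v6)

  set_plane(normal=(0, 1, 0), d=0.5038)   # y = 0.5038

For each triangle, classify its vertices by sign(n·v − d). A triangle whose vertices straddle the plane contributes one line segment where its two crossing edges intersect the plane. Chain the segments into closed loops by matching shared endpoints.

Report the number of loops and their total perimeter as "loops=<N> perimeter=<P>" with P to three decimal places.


loops=1 perimeter=7.680

Straddling triangles (8 of 12):
  (v1,v3,v0) [-+-] → (-0.99, 0.5038, 0.93)–(-0.99, 0.5038, 0.349652)  len=0.5803
  (v0,v3,v2) [-++] → (-0.99, 0.5038, 0.349652)–(-0.99, 0.5038, -0.93)  len=1.2797
  (v2,v4,v0) [+--] → (-0.37221, 0.5038, -0.93)–(-0.99, 0.5038, -0.93)  len=0.6178
  (v1,v7,v3) [-++] → (0.37221, 0.5038, 0.93)–(-0.99, 0.5038, 0.93)  len=1.3622
  (v5,v7,v1) [-+-] → (0.99, 0.5038, 0.93)–(0.37221, 0.5038, 0.93)  len=0.6178
  (v6,v4,v2) [+-+] → (0.99, 0.5038, -0.93)–(-0.37221, 0.5038, -0.93)  len=1.3622
  (v6,v5,v4) [+--] → (0.99, 0.5038, -0.349652)–(0.99, 0.5038, -0.93)  len=0.5803
  (v7,v5,v6) [+-+] → (0.99, 0.5038, 0.93)–(0.99, 0.5038, -0.349652)  len=1.2797

Chained into 1 loop(s):
  loop 1: 8 segments, perimeter = 7.6800
Total perimeter = 7.680


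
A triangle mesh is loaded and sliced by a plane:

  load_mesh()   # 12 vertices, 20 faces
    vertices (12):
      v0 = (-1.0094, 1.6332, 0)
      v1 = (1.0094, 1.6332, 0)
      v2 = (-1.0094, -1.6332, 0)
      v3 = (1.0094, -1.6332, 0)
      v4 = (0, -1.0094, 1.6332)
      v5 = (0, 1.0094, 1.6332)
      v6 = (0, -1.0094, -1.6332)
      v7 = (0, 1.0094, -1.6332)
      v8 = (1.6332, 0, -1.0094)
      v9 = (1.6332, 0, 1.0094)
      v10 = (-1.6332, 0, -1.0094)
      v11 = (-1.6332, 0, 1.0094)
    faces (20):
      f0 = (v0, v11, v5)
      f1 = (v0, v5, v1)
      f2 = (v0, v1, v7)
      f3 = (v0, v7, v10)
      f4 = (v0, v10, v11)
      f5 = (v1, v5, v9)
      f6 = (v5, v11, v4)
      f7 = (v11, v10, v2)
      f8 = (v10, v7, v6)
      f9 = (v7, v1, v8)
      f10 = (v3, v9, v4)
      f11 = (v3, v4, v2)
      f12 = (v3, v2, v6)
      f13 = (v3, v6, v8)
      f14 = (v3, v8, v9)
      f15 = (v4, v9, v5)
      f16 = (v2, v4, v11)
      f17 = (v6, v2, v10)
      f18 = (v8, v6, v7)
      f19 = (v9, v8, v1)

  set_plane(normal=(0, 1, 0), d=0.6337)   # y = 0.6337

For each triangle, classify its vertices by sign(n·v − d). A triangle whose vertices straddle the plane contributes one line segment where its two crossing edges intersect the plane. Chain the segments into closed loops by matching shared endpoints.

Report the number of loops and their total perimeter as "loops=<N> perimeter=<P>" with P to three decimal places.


Straddling triangles (10 of 20):
  (v0,v11,v5) [+-+] → (-1.39116, 0.6337, 0.617741)–(-0.607879, 0.6337, 1.40102)  len=1.1077
  (v0,v7,v10) [++-] → (-0.607879, 0.6337, -1.40102)–(-1.39116, 0.6337, -0.617741)  len=1.1077
  (v0,v10,v11) [+--] → (-1.39116, 0.6337, -0.617741)–(-1.39116, 0.6337, 0.617741)  len=1.2355
  (v1,v5,v9) [++-] → (0.607879, 0.6337, 1.40102)–(1.39116, 0.6337, 0.617741)  len=1.1077
  (v5,v11,v4) [+--] → (-0.607879, 0.6337, 1.40102)–(0, 0.6337, 1.6332)  len=0.6507
  (v10,v7,v6) [-+-] → (-0.607879, 0.6337, -1.40102)–(0, 0.6337, -1.6332)  len=0.6507
  (v7,v1,v8) [++-] → (1.39116, 0.6337, -0.617741)–(0.607879, 0.6337, -1.40102)  len=1.1077
  (v4,v9,v5) [--+] → (0.607879, 0.6337, 1.40102)–(0, 0.6337, 1.6332)  len=0.6507
  (v8,v6,v7) [--+] → (0, 0.6337, -1.6332)–(0.607879, 0.6337, -1.40102)  len=0.6507
  (v9,v8,v1) [--+] → (1.39116, 0.6337, -0.617741)–(1.39116, 0.6337, 0.617741)  len=1.2355

Chained into 1 loop(s):
  loop 1: 10 segments, perimeter = 9.5047
Total perimeter = 9.505

loops=1 perimeter=9.505


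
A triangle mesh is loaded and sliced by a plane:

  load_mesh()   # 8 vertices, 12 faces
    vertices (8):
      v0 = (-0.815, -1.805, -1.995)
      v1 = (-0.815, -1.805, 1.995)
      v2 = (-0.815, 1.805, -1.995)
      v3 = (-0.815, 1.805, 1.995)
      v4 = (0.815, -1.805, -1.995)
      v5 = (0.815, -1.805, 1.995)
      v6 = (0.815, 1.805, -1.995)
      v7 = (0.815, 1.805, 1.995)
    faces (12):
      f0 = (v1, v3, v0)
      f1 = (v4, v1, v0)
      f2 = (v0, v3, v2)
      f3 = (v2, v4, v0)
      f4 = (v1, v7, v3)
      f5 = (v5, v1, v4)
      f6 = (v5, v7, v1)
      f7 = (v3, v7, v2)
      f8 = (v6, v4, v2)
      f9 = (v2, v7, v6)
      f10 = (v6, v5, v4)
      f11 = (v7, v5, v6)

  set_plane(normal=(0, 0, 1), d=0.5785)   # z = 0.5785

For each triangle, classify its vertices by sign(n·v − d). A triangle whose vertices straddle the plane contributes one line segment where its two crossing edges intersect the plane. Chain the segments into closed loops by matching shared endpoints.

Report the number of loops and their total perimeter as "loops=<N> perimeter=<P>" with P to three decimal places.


loops=1 perimeter=10.480

Straddling triangles (8 of 12):
  (v1,v3,v0) [++-] → (-0.815, 0.523405, 0.5785)–(-0.815, -1.805, 0.5785)  len=2.3284
  (v4,v1,v0) [-+-] → (-0.23633, -1.805, 0.5785)–(-0.815, -1.805, 0.5785)  len=0.5787
  (v0,v3,v2) [-+-] → (-0.815, 0.523405, 0.5785)–(-0.815, 1.805, 0.5785)  len=1.2816
  (v5,v1,v4) [++-] → (-0.23633, -1.805, 0.5785)–(0.815, -1.805, 0.5785)  len=1.0513
  (v3,v7,v2) [++-] → (0.23633, 1.805, 0.5785)–(-0.815, 1.805, 0.5785)  len=1.0513
  (v2,v7,v6) [-+-] → (0.23633, 1.805, 0.5785)–(0.815, 1.805, 0.5785)  len=0.5787
  (v6,v5,v4) [-+-] → (0.815, -0.523405, 0.5785)–(0.815, -1.805, 0.5785)  len=1.2816
  (v7,v5,v6) [++-] → (0.815, -0.523405, 0.5785)–(0.815, 1.805, 0.5785)  len=2.3284

Chained into 1 loop(s):
  loop 1: 8 segments, perimeter = 10.4800
Total perimeter = 10.480


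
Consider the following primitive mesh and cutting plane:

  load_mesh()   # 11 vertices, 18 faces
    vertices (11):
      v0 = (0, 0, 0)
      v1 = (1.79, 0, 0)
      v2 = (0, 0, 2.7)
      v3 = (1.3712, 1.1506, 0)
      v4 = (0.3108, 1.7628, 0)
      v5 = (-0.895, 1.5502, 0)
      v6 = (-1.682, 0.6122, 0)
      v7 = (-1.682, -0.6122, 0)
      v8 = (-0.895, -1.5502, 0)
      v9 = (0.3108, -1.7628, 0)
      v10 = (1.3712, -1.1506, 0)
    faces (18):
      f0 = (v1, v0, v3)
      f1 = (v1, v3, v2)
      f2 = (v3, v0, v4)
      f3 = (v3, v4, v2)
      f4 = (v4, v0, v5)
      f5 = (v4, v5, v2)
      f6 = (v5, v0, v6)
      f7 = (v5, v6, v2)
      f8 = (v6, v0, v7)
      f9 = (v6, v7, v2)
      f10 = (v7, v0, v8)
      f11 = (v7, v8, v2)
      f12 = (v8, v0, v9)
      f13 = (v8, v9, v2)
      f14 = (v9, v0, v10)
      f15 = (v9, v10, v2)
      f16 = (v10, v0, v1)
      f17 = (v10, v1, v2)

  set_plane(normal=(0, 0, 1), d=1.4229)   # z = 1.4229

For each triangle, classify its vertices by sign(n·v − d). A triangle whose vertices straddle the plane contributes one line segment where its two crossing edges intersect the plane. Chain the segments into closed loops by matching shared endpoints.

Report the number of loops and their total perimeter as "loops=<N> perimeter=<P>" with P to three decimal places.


loops=1 perimeter=5.212

Straddling triangles (9 of 18):
  (v1,v3,v2) [--+] → (0.648578, 0.544234, 1.4229)–(0.84667, 0, 1.4229)  len=0.5792
  (v3,v4,v2) [--+] → (0.147008, 0.833804, 1.4229)–(0.648578, 0.544234, 1.4229)  len=0.5792
  (v4,v5,v2) [--+] → (-0.423335, 0.733245, 1.4229)–(0.147008, 0.833804, 1.4229)  len=0.5791
  (v5,v6,v2) [--+] → (-0.795586, 0.289571, 1.4229)–(-0.423335, 0.733245, 1.4229)  len=0.5792
  (v6,v7,v2) [--+] → (-0.795586, -0.289571, 1.4229)–(-0.795586, 0.289571, 1.4229)  len=0.5791
  (v7,v8,v2) [--+] → (-0.423335, -0.733245, 1.4229)–(-0.795586, -0.289571, 1.4229)  len=0.5792
  (v8,v9,v2) [--+] → (0.147008, -0.833804, 1.4229)–(-0.423335, -0.733245, 1.4229)  len=0.5791
  (v9,v10,v2) [--+] → (0.648578, -0.544234, 1.4229)–(0.147008, -0.833804, 1.4229)  len=0.5792
  (v10,v1,v2) [--+] → (0.84667, 0, 1.4229)–(0.648578, -0.544234, 1.4229)  len=0.5792

Chained into 1 loop(s):
  loop 1: 9 segments, perimeter = 5.2124
Total perimeter = 5.212


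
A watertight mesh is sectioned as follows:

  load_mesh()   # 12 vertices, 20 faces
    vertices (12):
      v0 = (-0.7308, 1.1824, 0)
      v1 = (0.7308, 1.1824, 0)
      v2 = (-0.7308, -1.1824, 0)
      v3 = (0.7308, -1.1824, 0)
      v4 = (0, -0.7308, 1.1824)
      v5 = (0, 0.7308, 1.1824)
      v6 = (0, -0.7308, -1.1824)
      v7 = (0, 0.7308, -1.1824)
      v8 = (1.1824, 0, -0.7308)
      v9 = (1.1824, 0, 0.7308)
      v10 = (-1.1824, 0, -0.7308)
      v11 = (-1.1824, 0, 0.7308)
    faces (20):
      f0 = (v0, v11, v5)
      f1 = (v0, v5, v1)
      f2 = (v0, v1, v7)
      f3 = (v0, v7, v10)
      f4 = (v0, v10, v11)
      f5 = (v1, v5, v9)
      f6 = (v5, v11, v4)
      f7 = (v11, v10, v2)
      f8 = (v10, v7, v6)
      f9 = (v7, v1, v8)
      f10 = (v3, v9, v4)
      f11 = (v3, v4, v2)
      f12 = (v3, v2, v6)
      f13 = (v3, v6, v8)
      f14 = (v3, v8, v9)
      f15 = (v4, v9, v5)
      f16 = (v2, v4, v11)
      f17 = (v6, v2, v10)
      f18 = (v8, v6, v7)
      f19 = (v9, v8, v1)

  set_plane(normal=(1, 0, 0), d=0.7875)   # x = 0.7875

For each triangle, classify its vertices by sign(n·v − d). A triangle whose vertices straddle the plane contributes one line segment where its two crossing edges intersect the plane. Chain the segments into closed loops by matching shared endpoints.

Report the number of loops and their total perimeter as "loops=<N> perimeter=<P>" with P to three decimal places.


loops=1 perimeter=5.812

Straddling triangles (8 of 20):
  (v1,v5,v9) [--+] → (0.7875, 0.244074, 0.881626)–(0.7875, 1.03395, 0.0917546)  len=1.1170
  (v7,v1,v8) [--+] → (0.7875, 1.03395, -0.0917546)–(0.7875, 0.244074, -0.881626)  len=1.1170
  (v3,v9,v4) [-+-] → (0.7875, -1.03395, 0.0917546)–(0.7875, -0.244074, 0.881626)  len=1.1170
  (v3,v6,v8) [--+] → (0.7875, -0.244074, -0.881626)–(0.7875, -1.03395, -0.0917546)  len=1.1170
  (v3,v8,v9) [-++] → (0.7875, -1.03395, -0.0917546)–(0.7875, -1.03395, 0.0917546)  len=0.1835
  (v4,v9,v5) [-+-] → (0.7875, -0.244074, 0.881626)–(0.7875, 0.244074, 0.881626)  len=0.4881
  (v8,v6,v7) [+--] → (0.7875, -0.244074, -0.881626)–(0.7875, 0.244074, -0.881626)  len=0.4881
  (v9,v8,v1) [++-] → (0.7875, 1.03395, -0.0917546)–(0.7875, 1.03395, 0.0917546)  len=0.1835

Chained into 1 loop(s):
  loop 1: 8 segments, perimeter = 5.8115
Total perimeter = 5.812


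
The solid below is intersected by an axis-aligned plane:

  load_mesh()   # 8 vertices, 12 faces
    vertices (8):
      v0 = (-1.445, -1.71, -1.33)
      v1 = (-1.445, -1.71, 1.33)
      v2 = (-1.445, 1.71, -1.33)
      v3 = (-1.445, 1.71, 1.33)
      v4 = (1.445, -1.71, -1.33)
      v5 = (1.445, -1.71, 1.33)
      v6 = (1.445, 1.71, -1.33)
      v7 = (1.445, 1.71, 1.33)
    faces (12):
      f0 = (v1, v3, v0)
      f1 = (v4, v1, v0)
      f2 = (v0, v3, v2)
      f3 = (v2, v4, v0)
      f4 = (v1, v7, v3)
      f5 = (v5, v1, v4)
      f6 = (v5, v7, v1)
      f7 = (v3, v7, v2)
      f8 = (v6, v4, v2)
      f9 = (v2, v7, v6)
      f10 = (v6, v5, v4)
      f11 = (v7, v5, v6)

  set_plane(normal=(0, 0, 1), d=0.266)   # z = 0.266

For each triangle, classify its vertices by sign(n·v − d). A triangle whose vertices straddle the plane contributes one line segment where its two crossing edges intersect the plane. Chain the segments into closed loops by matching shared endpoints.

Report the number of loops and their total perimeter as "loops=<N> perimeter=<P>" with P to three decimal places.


loops=1 perimeter=12.620

Straddling triangles (8 of 12):
  (v1,v3,v0) [++-] → (-1.445, 0.342, 0.266)–(-1.445, -1.71, 0.266)  len=2.0520
  (v4,v1,v0) [-+-] → (-0.289, -1.71, 0.266)–(-1.445, -1.71, 0.266)  len=1.1560
  (v0,v3,v2) [-+-] → (-1.445, 0.342, 0.266)–(-1.445, 1.71, 0.266)  len=1.3680
  (v5,v1,v4) [++-] → (-0.289, -1.71, 0.266)–(1.445, -1.71, 0.266)  len=1.7340
  (v3,v7,v2) [++-] → (0.289, 1.71, 0.266)–(-1.445, 1.71, 0.266)  len=1.7340
  (v2,v7,v6) [-+-] → (0.289, 1.71, 0.266)–(1.445, 1.71, 0.266)  len=1.1560
  (v6,v5,v4) [-+-] → (1.445, -0.342, 0.266)–(1.445, -1.71, 0.266)  len=1.3680
  (v7,v5,v6) [++-] → (1.445, -0.342, 0.266)–(1.445, 1.71, 0.266)  len=2.0520

Chained into 1 loop(s):
  loop 1: 8 segments, perimeter = 12.6200
Total perimeter = 12.620


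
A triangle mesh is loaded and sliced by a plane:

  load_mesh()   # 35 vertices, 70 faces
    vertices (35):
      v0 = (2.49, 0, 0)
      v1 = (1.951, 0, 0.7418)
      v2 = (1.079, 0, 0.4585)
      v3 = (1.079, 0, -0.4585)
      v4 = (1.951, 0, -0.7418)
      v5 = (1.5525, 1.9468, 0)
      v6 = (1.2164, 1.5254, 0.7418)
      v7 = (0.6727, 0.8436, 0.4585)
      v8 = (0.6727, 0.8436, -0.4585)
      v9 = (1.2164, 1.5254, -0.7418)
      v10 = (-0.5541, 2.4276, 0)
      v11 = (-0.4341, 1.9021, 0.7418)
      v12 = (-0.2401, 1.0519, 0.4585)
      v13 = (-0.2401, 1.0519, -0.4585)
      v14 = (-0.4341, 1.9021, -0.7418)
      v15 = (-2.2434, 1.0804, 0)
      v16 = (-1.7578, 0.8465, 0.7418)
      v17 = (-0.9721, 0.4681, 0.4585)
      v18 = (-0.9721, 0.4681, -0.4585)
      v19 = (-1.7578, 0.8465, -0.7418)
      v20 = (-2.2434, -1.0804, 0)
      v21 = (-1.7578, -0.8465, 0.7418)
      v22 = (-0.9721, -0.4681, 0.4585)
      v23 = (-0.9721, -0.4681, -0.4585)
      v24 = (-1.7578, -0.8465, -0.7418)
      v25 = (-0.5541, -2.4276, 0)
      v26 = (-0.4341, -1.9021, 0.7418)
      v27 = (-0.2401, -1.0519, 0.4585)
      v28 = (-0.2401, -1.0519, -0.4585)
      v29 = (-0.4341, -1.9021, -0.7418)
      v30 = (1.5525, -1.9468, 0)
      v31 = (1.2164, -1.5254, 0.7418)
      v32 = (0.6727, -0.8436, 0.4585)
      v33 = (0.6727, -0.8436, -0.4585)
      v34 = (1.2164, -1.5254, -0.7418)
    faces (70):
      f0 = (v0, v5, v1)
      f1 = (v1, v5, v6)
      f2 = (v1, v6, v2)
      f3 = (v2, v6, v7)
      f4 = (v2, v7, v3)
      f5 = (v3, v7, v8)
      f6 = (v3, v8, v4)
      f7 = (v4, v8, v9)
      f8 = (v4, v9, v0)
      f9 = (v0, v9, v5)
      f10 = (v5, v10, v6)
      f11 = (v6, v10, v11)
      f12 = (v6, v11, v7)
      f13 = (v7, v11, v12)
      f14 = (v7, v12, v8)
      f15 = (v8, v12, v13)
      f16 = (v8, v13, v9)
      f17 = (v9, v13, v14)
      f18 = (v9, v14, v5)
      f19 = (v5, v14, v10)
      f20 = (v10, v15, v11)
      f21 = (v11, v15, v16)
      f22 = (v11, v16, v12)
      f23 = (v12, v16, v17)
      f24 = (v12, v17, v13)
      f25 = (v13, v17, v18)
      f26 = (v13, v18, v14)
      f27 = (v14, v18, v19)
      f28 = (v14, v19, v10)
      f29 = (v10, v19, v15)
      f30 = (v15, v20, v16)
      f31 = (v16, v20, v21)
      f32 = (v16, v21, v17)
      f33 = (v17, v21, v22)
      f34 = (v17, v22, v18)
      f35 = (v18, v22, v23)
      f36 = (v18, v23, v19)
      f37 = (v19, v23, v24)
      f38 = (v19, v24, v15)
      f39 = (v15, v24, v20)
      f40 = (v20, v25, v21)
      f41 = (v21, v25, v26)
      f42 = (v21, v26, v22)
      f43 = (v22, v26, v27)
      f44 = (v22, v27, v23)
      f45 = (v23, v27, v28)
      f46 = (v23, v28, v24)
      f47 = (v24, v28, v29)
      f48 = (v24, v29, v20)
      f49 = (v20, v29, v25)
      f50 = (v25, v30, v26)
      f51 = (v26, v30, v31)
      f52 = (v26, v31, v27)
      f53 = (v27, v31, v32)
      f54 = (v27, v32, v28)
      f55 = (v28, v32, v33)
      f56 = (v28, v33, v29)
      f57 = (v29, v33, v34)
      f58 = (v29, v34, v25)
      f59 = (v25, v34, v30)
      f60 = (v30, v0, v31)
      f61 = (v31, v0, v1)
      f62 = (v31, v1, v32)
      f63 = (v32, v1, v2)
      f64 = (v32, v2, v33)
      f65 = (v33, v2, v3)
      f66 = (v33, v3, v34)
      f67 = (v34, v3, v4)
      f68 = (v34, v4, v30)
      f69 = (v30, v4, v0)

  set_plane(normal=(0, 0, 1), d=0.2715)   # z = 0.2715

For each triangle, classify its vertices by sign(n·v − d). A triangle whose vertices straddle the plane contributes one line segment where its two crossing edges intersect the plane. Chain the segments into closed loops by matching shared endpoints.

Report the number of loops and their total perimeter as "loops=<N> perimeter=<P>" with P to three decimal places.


Straddling triangles (28 of 70):
  (v0,v5,v1) [--+] → (1.69835, 1.23427, 0.2715)–(2.29273, 0, 0.2715)  len=1.3699
  (v1,v5,v6) [+-+] → (1.69835, 1.23427, 0.2715)–(1.42949, 1.79257, 0.2715)  len=0.6197
  (v2,v7,v3) [++-] → (0.755555, 0.671568, 0.2715)–(1.079, 0, 0.2715)  len=0.7454
  (v3,v7,v8) [-+-] → (0.755555, 0.671568, 0.2715)–(0.6727, 0.8436, 0.2715)  len=0.1909
  (v5,v10,v6) [--+] → (0.0939059, 2.09739, 0.2715)–(1.42949, 1.79257, 0.2715)  len=1.3699
  (v6,v10,v11) [+-+] → (0.0939059, 2.09739, 0.2715)–(-0.51018, 2.23527, 0.2715)  len=0.6196
  (v7,v12,v8) [++-] → (-0.0539565, 1.00942, 0.2715)–(0.6727, 0.8436, 0.2715)  len=0.7453
  (v8,v12,v13) [-+-] → (-0.0539565, 1.00942, 0.2715)–(-0.2401, 1.0519, 0.2715)  len=0.1909
  (v10,v15,v11) [--+] → (-1.58119, 1.38114, 0.2715)–(-0.51018, 2.23527, 0.2715)  len=1.3699
  (v11,v15,v16) [+-+] → (-1.58119, 1.38114, 0.2715)–(-2.06567, 0.994792, 0.2715)  len=0.6197
  (v12,v17,v13) [++-] → (-0.822826, 0.587152, 0.2715)–(-0.2401, 1.0519, 0.2715)  len=0.7454
  (v13,v17,v18) [-+-] → (-0.822826, 0.587152, 0.2715)–(-0.9721, 0.4681, 0.2715)  len=0.1909
  (v15,v20,v16) [--+] → (-2.06567, -0.375151, 0.2715)–(-2.06567, 0.994792, 0.2715)  len=1.3699
  (v16,v20,v21) [+-+] → (-2.06567, -0.375151, 0.2715)–(-2.06567, -0.994792, 0.2715)  len=0.6196
  (v17,v22,v18) [++-] → (-0.9721, -0.277185, 0.2715)–(-0.9721, 0.4681, 0.2715)  len=0.7453
  (v18,v22,v23) [-+-] → (-0.9721, -0.277185, 0.2715)–(-0.9721, -0.4681, 0.2715)  len=0.1909
  (v20,v25,v21) [--+] → (-0.994656, -1.84891, 0.2715)–(-2.06567, -0.994792, 0.2715)  len=1.3699
  (v21,v25,v26) [+-+] → (-0.994656, -1.84891, 0.2715)–(-0.51018, -2.23527, 0.2715)  len=0.6197
  (v22,v27,v23) [++-] → (-0.389374, -0.932848, 0.2715)–(-0.9721, -0.4681, 0.2715)  len=0.7454
  (v23,v27,v28) [-+-] → (-0.389374, -0.932848, 0.2715)–(-0.2401, -1.0519, 0.2715)  len=0.1909
  (v25,v30,v26) [--+] → (0.825401, -1.93044, 0.2715)–(-0.51018, -2.23527, 0.2715)  len=1.3699
  (v26,v30,v31) [+-+] → (0.825401, -1.93044, 0.2715)–(1.42949, -1.79257, 0.2715)  len=0.6196
  (v27,v32,v28) [++-] → (0.486556, -0.886078, 0.2715)–(-0.2401, -1.0519, 0.2715)  len=0.7453
  (v28,v32,v33) [-+-] → (0.486556, -0.886078, 0.2715)–(0.6727, -0.8436, 0.2715)  len=0.1909
  (v30,v0,v31) [--+] → (2.02386, -0.558299, 0.2715)–(1.42949, -1.79257, 0.2715)  len=1.3699
  (v31,v0,v1) [+-+] → (2.02386, -0.558299, 0.2715)–(2.29273, 0, 0.2715)  len=0.6197
  (v32,v2,v33) [++-] → (0.996145, -0.172032, 0.2715)–(0.6727, -0.8436, 0.2715)  len=0.7454
  (v33,v2,v3) [-+-] → (0.996145, -0.172032, 0.2715)–(1.079, 0, 0.2715)  len=0.1909

Chained into 2 loop(s):
  loop 1: 14 segments, perimeter = 13.9270
  loop 2: 14 segments, perimeter = 6.5540
Total perimeter = 20.481

loops=2 perimeter=20.481
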